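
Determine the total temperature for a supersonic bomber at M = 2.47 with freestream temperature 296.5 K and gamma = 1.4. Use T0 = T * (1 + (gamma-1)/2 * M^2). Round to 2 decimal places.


Step 1: (gamma-1)/2 = 0.2
Step 2: M^2 = 6.1009
Step 3: 1 + 0.2 * 6.1009 = 2.22018
Step 4: T0 = 296.5 * 2.22018 = 658.28 K

658.28


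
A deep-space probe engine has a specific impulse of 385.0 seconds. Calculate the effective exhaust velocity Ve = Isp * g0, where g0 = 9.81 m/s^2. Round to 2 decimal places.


Step 1: Ve = Isp * g0 = 385.0 * 9.81
Step 2: Ve = 3776.85 m/s

3776.85


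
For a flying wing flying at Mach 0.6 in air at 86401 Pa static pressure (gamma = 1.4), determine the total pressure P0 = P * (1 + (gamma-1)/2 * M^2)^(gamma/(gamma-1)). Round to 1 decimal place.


Step 1: (gamma-1)/2 * M^2 = 0.2 * 0.36 = 0.072
Step 2: 1 + 0.072 = 1.072
Step 3: Exponent gamma/(gamma-1) = 3.5
Step 4: P0 = 86401 * 1.072^3.5 = 110204.8 Pa

110204.8


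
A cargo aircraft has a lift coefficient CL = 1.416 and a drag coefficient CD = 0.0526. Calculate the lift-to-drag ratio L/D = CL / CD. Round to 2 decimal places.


Step 1: L/D = CL / CD = 1.416 / 0.0526
Step 2: L/D = 26.92

26.92


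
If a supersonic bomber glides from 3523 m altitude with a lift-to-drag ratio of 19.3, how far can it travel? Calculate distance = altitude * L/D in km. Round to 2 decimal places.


Step 1: Glide distance = altitude * L/D = 3523 * 19.3 = 67993.9 m
Step 2: Convert to km: 67993.9 / 1000 = 67.99 km

67.99


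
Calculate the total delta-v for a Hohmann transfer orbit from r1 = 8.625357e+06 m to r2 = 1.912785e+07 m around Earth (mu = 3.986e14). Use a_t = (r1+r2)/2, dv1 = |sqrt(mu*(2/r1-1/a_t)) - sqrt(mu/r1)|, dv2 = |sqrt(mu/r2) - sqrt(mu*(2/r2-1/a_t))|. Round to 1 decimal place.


Step 1: Transfer semi-major axis a_t = (8.625357e+06 + 1.912785e+07) / 2 = 1.387660e+07 m
Step 2: v1 (circular at r1) = sqrt(mu/r1) = 6797.98 m/s
Step 3: v_t1 = sqrt(mu*(2/r1 - 1/a_t)) = 7981.26 m/s
Step 4: dv1 = |7981.26 - 6797.98| = 1183.28 m/s
Step 5: v2 (circular at r2) = 4564.95 m/s, v_t2 = 3599.01 m/s
Step 6: dv2 = |4564.95 - 3599.01| = 965.94 m/s
Step 7: Total delta-v = 1183.28 + 965.94 = 2149.2 m/s

2149.2


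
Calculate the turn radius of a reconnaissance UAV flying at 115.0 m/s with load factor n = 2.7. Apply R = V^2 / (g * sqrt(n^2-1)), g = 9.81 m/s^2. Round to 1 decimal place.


Step 1: V^2 = 115.0^2 = 13225.0
Step 2: n^2 - 1 = 2.7^2 - 1 = 6.29
Step 3: sqrt(6.29) = 2.507987
Step 4: R = 13225.0 / (9.81 * 2.507987) = 537.5 m

537.5


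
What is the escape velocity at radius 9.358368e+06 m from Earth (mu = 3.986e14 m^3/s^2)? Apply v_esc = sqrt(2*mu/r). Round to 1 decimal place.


Step 1: 2*mu/r = 2 * 3.986e14 / 9.358368e+06 = 85185793.0785
Step 2: v_esc = sqrt(85185793.0785) = 9229.6 m/s

9229.6


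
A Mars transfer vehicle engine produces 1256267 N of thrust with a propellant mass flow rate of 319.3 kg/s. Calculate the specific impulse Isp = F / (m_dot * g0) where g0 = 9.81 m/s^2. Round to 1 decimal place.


Step 1: m_dot * g0 = 319.3 * 9.81 = 3132.33
Step 2: Isp = 1256267 / 3132.33 = 401.1 s

401.1


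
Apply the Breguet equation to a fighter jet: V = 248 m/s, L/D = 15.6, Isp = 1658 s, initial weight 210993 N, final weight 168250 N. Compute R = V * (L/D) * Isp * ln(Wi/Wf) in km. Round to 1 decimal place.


Step 1: Coefficient = V * (L/D) * Isp = 248 * 15.6 * 1658 = 6414470.4 m
Step 2: Wi/Wf = 210993 / 168250 = 1.254045
Step 3: ln(1.254045) = 0.226374
Step 4: R = 6414470.4 * 0.226374 = 1452069.3 m = 1452.1 km

1452.1


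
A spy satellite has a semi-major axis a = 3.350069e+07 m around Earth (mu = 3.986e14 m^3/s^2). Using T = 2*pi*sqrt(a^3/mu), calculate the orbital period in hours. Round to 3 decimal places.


Step 1: a^3 / mu = 3.759770e+22 / 3.986e14 = 9.432438e+07
Step 2: sqrt(9.432438e+07) = 9712.074 s
Step 3: T = 2*pi * 9712.074 = 61022.76 s
Step 4: T in hours = 61022.76 / 3600 = 16.951 hours

16.951


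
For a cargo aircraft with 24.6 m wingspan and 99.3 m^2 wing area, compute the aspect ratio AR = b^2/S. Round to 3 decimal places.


Step 1: b^2 = 24.6^2 = 605.16
Step 2: AR = 605.16 / 99.3 = 6.094

6.094


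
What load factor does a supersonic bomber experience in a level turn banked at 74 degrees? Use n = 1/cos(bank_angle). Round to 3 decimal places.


Step 1: Convert 74 degrees to radians = 1.291544
Step 2: cos(74 deg) = 0.275637
Step 3: n = 1 / 0.275637 = 3.628

3.628


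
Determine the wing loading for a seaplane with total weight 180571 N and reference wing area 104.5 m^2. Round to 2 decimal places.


Step 1: Wing loading = W / S = 180571 / 104.5
Step 2: Wing loading = 1727.95 N/m^2

1727.95


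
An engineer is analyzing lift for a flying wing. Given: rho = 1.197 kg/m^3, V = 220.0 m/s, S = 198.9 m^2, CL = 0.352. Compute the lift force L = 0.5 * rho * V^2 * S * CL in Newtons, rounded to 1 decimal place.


Step 1: Calculate dynamic pressure q = 0.5 * 1.197 * 220.0^2 = 0.5 * 1.197 * 48400.0 = 28967.4 Pa
Step 2: Multiply by wing area and lift coefficient: L = 28967.4 * 198.9 * 0.352
Step 3: L = 5761615.86 * 0.352 = 2028088.8 N

2028088.8


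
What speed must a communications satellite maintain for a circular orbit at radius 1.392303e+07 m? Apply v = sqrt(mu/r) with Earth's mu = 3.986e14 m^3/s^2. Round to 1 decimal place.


Step 1: mu / r = 3.986e14 / 1.392303e+07 = 28628825.7657
Step 2: v = sqrt(28628825.7657) = 5350.6 m/s

5350.6


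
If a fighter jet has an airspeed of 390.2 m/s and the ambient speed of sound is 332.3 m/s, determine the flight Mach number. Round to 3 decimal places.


Step 1: M = V / a = 390.2 / 332.3
Step 2: M = 1.174

1.174


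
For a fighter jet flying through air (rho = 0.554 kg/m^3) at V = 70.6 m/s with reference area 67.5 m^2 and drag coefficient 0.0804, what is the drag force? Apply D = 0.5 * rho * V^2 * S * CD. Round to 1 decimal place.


Step 1: Dynamic pressure q = 0.5 * 0.554 * 70.6^2 = 1380.6677 Pa
Step 2: Drag D = q * S * CD = 1380.6677 * 67.5 * 0.0804
Step 3: D = 7492.9 N

7492.9


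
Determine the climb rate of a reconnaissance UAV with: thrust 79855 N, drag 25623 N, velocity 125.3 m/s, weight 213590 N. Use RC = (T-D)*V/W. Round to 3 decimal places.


Step 1: Excess thrust = T - D = 79855 - 25623 = 54232 N
Step 2: Excess power = 54232 * 125.3 = 6795269.6 W
Step 3: RC = 6795269.6 / 213590 = 31.815 m/s

31.815


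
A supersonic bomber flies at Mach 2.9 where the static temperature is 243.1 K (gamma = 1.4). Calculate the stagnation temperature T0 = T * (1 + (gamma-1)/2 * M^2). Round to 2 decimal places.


Step 1: (gamma-1)/2 = 0.2
Step 2: M^2 = 8.41
Step 3: 1 + 0.2 * 8.41 = 2.682
Step 4: T0 = 243.1 * 2.682 = 651.99 K

651.99


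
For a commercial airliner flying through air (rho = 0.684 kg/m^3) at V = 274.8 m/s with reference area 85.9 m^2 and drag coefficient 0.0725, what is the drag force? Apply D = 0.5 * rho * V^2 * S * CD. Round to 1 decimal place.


Step 1: Dynamic pressure q = 0.5 * 0.684 * 274.8^2 = 25826.1437 Pa
Step 2: Drag D = q * S * CD = 25826.1437 * 85.9 * 0.0725
Step 3: D = 160838.8 N

160838.8


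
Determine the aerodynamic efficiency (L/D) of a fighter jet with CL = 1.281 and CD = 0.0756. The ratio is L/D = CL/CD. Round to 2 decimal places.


Step 1: L/D = CL / CD = 1.281 / 0.0756
Step 2: L/D = 16.94

16.94


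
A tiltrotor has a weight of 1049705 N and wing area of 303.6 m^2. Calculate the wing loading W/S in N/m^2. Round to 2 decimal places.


Step 1: Wing loading = W / S = 1049705 / 303.6
Step 2: Wing loading = 3457.53 N/m^2

3457.53


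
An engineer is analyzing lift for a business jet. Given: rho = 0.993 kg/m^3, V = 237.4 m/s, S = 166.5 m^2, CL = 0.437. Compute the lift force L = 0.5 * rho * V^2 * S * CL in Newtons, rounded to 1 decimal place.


Step 1: Calculate dynamic pressure q = 0.5 * 0.993 * 237.4^2 = 0.5 * 0.993 * 56358.76 = 27982.1243 Pa
Step 2: Multiply by wing area and lift coefficient: L = 27982.1243 * 166.5 * 0.437
Step 3: L = 4659023.7026 * 0.437 = 2035993.4 N

2035993.4


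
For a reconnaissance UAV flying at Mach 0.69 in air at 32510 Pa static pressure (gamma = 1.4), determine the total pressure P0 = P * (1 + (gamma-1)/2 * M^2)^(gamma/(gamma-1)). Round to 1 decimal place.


Step 1: (gamma-1)/2 * M^2 = 0.2 * 0.4761 = 0.09522
Step 2: 1 + 0.09522 = 1.09522
Step 3: Exponent gamma/(gamma-1) = 3.5
Step 4: P0 = 32510 * 1.09522^3.5 = 44696.3 Pa

44696.3


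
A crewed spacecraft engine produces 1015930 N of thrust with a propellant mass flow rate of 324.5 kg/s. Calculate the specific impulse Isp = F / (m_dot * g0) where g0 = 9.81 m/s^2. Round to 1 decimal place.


Step 1: m_dot * g0 = 324.5 * 9.81 = 3183.35
Step 2: Isp = 1015930 / 3183.35 = 319.1 s

319.1


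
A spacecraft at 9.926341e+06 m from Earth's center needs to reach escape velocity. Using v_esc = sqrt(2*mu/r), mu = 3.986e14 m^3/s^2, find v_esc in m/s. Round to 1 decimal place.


Step 1: 2*mu/r = 2 * 3.986e14 / 9.926341e+06 = 80311566.9712
Step 2: v_esc = sqrt(80311566.9712) = 8961.7 m/s

8961.7


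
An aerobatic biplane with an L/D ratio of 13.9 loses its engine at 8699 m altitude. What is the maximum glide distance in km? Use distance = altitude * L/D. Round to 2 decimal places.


Step 1: Glide distance = altitude * L/D = 8699 * 13.9 = 120916.1 m
Step 2: Convert to km: 120916.1 / 1000 = 120.92 km

120.92


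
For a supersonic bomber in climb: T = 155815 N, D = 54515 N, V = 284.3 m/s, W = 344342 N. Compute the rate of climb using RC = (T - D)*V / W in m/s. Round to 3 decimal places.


Step 1: Excess thrust = T - D = 155815 - 54515 = 101300 N
Step 2: Excess power = 101300 * 284.3 = 28799590.0 W
Step 3: RC = 28799590.0 / 344342 = 83.637 m/s

83.637


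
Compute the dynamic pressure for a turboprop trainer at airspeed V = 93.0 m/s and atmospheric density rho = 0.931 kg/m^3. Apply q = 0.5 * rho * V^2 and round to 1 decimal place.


Step 1: V^2 = 93.0^2 = 8649.0
Step 2: q = 0.5 * 0.931 * 8649.0
Step 3: q = 4026.1 Pa

4026.1


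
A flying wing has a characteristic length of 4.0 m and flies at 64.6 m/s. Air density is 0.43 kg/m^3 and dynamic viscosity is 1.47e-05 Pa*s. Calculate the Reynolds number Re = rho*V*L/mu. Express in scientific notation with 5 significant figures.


Step 1: Numerator = rho * V * L = 0.43 * 64.6 * 4.0 = 111.112
Step 2: Re = 111.112 / 1.47e-05
Step 3: Re = 7.5586e+06

7.5586e+06


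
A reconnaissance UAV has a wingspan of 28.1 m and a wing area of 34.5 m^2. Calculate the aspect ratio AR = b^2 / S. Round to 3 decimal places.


Step 1: b^2 = 28.1^2 = 789.61
Step 2: AR = 789.61 / 34.5 = 22.887

22.887


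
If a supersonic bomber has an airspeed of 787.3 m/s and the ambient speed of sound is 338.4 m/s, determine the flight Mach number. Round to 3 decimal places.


Step 1: M = V / a = 787.3 / 338.4
Step 2: M = 2.327

2.327


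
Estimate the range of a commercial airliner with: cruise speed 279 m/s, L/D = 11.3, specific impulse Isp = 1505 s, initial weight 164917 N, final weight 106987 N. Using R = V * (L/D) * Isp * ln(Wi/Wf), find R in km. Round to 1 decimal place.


Step 1: Coefficient = V * (L/D) * Isp = 279 * 11.3 * 1505 = 4744813.5 m
Step 2: Wi/Wf = 164917 / 106987 = 1.541468
Step 3: ln(1.541468) = 0.432735
Step 4: R = 4744813.5 * 0.432735 = 2053246.8 m = 2053.2 km

2053.2


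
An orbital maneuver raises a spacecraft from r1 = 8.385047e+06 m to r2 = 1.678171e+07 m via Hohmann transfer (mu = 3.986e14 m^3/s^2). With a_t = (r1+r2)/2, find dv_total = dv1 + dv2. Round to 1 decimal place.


Step 1: Transfer semi-major axis a_t = (8.385047e+06 + 1.678171e+07) / 2 = 1.258338e+07 m
Step 2: v1 (circular at r1) = sqrt(mu/r1) = 6894.71 m/s
Step 3: v_t1 = sqrt(mu*(2/r1 - 1/a_t)) = 7962.24 m/s
Step 4: dv1 = |7962.24 - 6894.71| = 1067.53 m/s
Step 5: v2 (circular at r2) = 4873.61 m/s, v_t2 = 3978.37 m/s
Step 6: dv2 = |4873.61 - 3978.37| = 895.24 m/s
Step 7: Total delta-v = 1067.53 + 895.24 = 1962.8 m/s

1962.8


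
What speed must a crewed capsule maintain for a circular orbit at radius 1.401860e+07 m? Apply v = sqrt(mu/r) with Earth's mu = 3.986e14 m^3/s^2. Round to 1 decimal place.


Step 1: mu / r = 3.986e14 / 1.401860e+07 = 28433652.4332
Step 2: v = sqrt(28433652.4332) = 5332.3 m/s

5332.3


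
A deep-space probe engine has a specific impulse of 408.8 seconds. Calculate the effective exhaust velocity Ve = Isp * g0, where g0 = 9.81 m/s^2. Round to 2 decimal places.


Step 1: Ve = Isp * g0 = 408.8 * 9.81
Step 2: Ve = 4010.33 m/s

4010.33


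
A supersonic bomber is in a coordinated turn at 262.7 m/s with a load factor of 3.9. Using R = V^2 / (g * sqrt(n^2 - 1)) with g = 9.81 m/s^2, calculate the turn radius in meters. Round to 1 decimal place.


Step 1: V^2 = 262.7^2 = 69011.29
Step 2: n^2 - 1 = 3.9^2 - 1 = 14.21
Step 3: sqrt(14.21) = 3.769615
Step 4: R = 69011.29 / (9.81 * 3.769615) = 1866.2 m

1866.2


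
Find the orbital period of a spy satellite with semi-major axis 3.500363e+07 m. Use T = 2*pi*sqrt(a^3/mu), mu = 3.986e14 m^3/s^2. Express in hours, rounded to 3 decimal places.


Step 1: a^3 / mu = 4.288834e+22 / 3.986e14 = 1.075974e+08
Step 2: sqrt(1.075974e+08) = 10372.9188 s
Step 3: T = 2*pi * 10372.9188 = 65174.97 s
Step 4: T in hours = 65174.97 / 3600 = 18.104 hours

18.104


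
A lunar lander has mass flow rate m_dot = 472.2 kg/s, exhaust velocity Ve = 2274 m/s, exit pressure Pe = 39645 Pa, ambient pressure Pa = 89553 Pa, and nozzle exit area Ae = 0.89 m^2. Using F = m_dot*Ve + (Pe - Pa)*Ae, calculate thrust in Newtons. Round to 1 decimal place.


Step 1: Momentum thrust = m_dot * Ve = 472.2 * 2274 = 1073782.8 N
Step 2: Pressure thrust = (Pe - Pa) * Ae = (39645 - 89553) * 0.89 = -44418.12 N
Step 3: Total thrust F = 1073782.8 + -44418.12 = 1029364.7 N

1029364.7


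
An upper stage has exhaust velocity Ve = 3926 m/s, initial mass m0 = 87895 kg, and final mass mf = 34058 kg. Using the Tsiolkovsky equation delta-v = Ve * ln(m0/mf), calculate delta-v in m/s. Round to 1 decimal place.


Step 1: Mass ratio m0/mf = 87895 / 34058 = 2.580745
Step 2: ln(2.580745) = 0.948078
Step 3: delta-v = 3926 * 0.948078 = 3722.2 m/s

3722.2


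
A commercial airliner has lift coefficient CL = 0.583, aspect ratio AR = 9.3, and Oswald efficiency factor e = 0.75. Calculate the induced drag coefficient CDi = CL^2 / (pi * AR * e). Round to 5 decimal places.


Step 1: CL^2 = 0.583^2 = 0.339889
Step 2: pi * AR * e = 3.14159 * 9.3 * 0.75 = 21.912609
Step 3: CDi = 0.339889 / 21.912609 = 0.01551

0.01551


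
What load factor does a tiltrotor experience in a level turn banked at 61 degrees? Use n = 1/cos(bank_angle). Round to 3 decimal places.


Step 1: Convert 61 degrees to radians = 1.064651
Step 2: cos(61 deg) = 0.48481
Step 3: n = 1 / 0.48481 = 2.063

2.063


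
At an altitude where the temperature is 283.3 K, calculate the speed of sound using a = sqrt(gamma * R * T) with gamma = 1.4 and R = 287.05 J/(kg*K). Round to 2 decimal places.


Step 1: gamma * R * T = 1.4 * 287.05 * 283.3 = 113849.771
Step 2: a = sqrt(113849.771) = 337.42 m/s

337.42


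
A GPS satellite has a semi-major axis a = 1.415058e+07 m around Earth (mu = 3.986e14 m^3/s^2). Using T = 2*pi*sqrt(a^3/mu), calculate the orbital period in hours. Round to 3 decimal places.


Step 1: a^3 / mu = 2.833497e+21 / 3.986e14 = 7.108622e+06
Step 2: sqrt(7.108622e+06) = 2666.1999 s
Step 3: T = 2*pi * 2666.1999 = 16752.23 s
Step 4: T in hours = 16752.23 / 3600 = 4.653 hours

4.653


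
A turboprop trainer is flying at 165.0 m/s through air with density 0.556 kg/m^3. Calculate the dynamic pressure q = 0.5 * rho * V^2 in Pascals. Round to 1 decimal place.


Step 1: V^2 = 165.0^2 = 27225.0
Step 2: q = 0.5 * 0.556 * 27225.0
Step 3: q = 7568.6 Pa

7568.6


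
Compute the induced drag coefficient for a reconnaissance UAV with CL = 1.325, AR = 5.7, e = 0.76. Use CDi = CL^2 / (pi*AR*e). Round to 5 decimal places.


Step 1: CL^2 = 1.325^2 = 1.755625
Step 2: pi * AR * e = 3.14159 * 5.7 * 0.76 = 13.609379
Step 3: CDi = 1.755625 / 13.609379 = 0.12900

0.12900


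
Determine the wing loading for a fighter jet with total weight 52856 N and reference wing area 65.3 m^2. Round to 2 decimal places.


Step 1: Wing loading = W / S = 52856 / 65.3
Step 2: Wing loading = 809.43 N/m^2

809.43


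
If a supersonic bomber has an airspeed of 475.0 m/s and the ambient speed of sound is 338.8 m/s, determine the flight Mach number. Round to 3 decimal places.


Step 1: M = V / a = 475.0 / 338.8
Step 2: M = 1.402

1.402


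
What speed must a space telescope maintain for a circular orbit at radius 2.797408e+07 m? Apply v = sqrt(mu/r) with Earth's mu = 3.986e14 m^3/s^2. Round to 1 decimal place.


Step 1: mu / r = 3.986e14 / 2.797408e+07 = 14248904.7004
Step 2: v = sqrt(14248904.7004) = 3774.8 m/s

3774.8


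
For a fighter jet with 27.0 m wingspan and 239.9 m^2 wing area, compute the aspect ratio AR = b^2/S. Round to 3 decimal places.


Step 1: b^2 = 27.0^2 = 729.0
Step 2: AR = 729.0 / 239.9 = 3.039

3.039


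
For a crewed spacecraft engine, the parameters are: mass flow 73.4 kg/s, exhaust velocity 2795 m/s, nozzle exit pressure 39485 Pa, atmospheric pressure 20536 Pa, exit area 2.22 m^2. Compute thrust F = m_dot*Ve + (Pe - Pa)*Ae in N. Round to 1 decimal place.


Step 1: Momentum thrust = m_dot * Ve = 73.4 * 2795 = 205153.0 N
Step 2: Pressure thrust = (Pe - Pa) * Ae = (39485 - 20536) * 2.22 = 42066.78 N
Step 3: Total thrust F = 205153.0 + 42066.78 = 247219.8 N

247219.8


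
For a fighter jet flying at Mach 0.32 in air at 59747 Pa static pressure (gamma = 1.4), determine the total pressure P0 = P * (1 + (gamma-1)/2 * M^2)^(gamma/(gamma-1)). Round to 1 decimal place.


Step 1: (gamma-1)/2 * M^2 = 0.2 * 0.1024 = 0.02048
Step 2: 1 + 0.02048 = 1.02048
Step 3: Exponent gamma/(gamma-1) = 3.5
Step 4: P0 = 59747 * 1.02048^3.5 = 64140.4 Pa

64140.4


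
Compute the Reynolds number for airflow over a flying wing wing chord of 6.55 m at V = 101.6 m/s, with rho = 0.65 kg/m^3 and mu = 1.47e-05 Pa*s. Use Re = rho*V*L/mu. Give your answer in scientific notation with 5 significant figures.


Step 1: Numerator = rho * V * L = 0.65 * 101.6 * 6.55 = 432.562
Step 2: Re = 432.562 / 1.47e-05
Step 3: Re = 2.9426e+07

2.9426e+07


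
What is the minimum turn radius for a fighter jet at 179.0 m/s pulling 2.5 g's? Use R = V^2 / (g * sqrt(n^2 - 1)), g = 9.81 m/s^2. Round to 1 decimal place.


Step 1: V^2 = 179.0^2 = 32041.0
Step 2: n^2 - 1 = 2.5^2 - 1 = 5.25
Step 3: sqrt(5.25) = 2.291288
Step 4: R = 32041.0 / (9.81 * 2.291288) = 1425.5 m

1425.5


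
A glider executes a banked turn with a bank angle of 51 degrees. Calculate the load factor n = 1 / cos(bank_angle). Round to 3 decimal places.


Step 1: Convert 51 degrees to radians = 0.890118
Step 2: cos(51 deg) = 0.62932
Step 3: n = 1 / 0.62932 = 1.589

1.589


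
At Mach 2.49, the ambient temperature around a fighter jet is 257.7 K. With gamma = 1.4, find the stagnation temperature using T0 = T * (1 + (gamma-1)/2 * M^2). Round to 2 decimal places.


Step 1: (gamma-1)/2 = 0.2
Step 2: M^2 = 6.2001
Step 3: 1 + 0.2 * 6.2001 = 2.24002
Step 4: T0 = 257.7 * 2.24002 = 577.25 K

577.25


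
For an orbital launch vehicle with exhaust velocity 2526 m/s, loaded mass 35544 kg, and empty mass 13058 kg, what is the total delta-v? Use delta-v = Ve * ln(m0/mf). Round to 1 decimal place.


Step 1: Mass ratio m0/mf = 35544 / 13058 = 2.722009
Step 2: ln(2.722009) = 1.00137
Step 3: delta-v = 2526 * 1.00137 = 2529.5 m/s

2529.5


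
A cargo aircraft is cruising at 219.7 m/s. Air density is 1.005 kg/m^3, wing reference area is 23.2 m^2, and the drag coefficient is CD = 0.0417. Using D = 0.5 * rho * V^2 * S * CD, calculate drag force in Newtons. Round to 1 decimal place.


Step 1: Dynamic pressure q = 0.5 * 1.005 * 219.7^2 = 24254.7152 Pa
Step 2: Drag D = q * S * CD = 24254.7152 * 23.2 * 0.0417
Step 3: D = 23465.0 N

23465.0


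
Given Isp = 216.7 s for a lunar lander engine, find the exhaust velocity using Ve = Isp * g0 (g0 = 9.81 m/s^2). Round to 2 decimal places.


Step 1: Ve = Isp * g0 = 216.7 * 9.81
Step 2: Ve = 2125.83 m/s

2125.83


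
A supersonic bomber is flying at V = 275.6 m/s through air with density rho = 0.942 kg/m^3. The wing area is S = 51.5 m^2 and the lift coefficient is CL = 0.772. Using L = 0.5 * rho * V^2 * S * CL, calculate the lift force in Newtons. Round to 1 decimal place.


Step 1: Calculate dynamic pressure q = 0.5 * 0.942 * 275.6^2 = 0.5 * 0.942 * 75955.36 = 35774.9746 Pa
Step 2: Multiply by wing area and lift coefficient: L = 35774.9746 * 51.5 * 0.772
Step 3: L = 1842411.1898 * 0.772 = 1422341.4 N

1422341.4


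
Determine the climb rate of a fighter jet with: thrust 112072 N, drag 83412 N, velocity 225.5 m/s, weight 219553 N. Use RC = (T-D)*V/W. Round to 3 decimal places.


Step 1: Excess thrust = T - D = 112072 - 83412 = 28660 N
Step 2: Excess power = 28660 * 225.5 = 6462830.0 W
Step 3: RC = 6462830.0 / 219553 = 29.436 m/s

29.436


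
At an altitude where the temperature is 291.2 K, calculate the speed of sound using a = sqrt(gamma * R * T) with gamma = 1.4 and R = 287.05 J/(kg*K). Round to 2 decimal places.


Step 1: gamma * R * T = 1.4 * 287.05 * 291.2 = 117024.544
Step 2: a = sqrt(117024.544) = 342.09 m/s

342.09


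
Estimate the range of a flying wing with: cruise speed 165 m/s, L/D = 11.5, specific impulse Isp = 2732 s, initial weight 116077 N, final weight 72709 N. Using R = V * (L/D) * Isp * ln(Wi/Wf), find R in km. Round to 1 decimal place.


Step 1: Coefficient = V * (L/D) * Isp = 165 * 11.5 * 2732 = 5183970.0 m
Step 2: Wi/Wf = 116077 / 72709 = 1.59646
Step 3: ln(1.59646) = 0.467789
Step 4: R = 5183970.0 * 0.467789 = 2425002.0 m = 2425.0 km

2425.0


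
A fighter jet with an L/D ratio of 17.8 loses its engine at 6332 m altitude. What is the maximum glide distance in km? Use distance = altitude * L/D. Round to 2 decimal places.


Step 1: Glide distance = altitude * L/D = 6332 * 17.8 = 112709.6 m
Step 2: Convert to km: 112709.6 / 1000 = 112.71 km

112.71


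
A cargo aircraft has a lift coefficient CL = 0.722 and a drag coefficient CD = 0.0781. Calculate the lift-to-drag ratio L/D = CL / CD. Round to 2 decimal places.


Step 1: L/D = CL / CD = 0.722 / 0.0781
Step 2: L/D = 9.24

9.24


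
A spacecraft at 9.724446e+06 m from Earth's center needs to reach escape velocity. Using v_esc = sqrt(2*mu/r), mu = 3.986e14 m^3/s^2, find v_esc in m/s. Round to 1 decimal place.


Step 1: 2*mu/r = 2 * 3.986e14 / 9.724446e+06 = 81978963.1204
Step 2: v_esc = sqrt(81978963.1204) = 9054.2 m/s

9054.2


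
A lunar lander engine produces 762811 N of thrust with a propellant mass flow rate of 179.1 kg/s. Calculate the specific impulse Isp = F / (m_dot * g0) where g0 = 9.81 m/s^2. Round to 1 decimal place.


Step 1: m_dot * g0 = 179.1 * 9.81 = 1756.97
Step 2: Isp = 762811 / 1756.97 = 434.2 s

434.2


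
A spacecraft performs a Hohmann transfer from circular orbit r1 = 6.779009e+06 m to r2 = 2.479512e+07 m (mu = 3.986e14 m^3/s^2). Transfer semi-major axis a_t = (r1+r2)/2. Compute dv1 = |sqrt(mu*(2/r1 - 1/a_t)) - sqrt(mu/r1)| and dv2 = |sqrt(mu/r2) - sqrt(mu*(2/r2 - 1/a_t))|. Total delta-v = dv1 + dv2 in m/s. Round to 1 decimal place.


Step 1: Transfer semi-major axis a_t = (6.779009e+06 + 2.479512e+07) / 2 = 1.578706e+07 m
Step 2: v1 (circular at r1) = sqrt(mu/r1) = 7668.06 m/s
Step 3: v_t1 = sqrt(mu*(2/r1 - 1/a_t)) = 9609.88 m/s
Step 4: dv1 = |9609.88 - 7668.06| = 1941.82 m/s
Step 5: v2 (circular at r2) = 4009.46 m/s, v_t2 = 2627.35 m/s
Step 6: dv2 = |4009.46 - 2627.35| = 1382.11 m/s
Step 7: Total delta-v = 1941.82 + 1382.11 = 3323.9 m/s

3323.9


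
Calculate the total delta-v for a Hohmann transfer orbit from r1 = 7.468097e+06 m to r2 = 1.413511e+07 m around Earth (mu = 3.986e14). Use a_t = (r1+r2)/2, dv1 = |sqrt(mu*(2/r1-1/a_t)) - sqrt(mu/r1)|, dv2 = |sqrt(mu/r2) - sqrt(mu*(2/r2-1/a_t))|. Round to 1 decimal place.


Step 1: Transfer semi-major axis a_t = (7.468097e+06 + 1.413511e+07) / 2 = 1.080160e+07 m
Step 2: v1 (circular at r1) = sqrt(mu/r1) = 7305.73 m/s
Step 3: v_t1 = sqrt(mu*(2/r1 - 1/a_t)) = 8357.36 m/s
Step 4: dv1 = |8357.36 - 7305.73| = 1051.63 m/s
Step 5: v2 (circular at r2) = 5310.3 m/s, v_t2 = 4415.5 m/s
Step 6: dv2 = |5310.3 - 4415.5| = 894.8 m/s
Step 7: Total delta-v = 1051.63 + 894.8 = 1946.4 m/s

1946.4


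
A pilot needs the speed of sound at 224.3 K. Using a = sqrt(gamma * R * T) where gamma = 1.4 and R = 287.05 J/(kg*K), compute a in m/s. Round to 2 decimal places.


Step 1: gamma * R * T = 1.4 * 287.05 * 224.3 = 90139.441
Step 2: a = sqrt(90139.441) = 300.23 m/s

300.23


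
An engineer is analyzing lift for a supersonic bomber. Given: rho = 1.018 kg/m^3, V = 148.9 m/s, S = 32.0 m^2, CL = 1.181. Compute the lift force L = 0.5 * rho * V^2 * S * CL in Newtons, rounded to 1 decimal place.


Step 1: Calculate dynamic pressure q = 0.5 * 1.018 * 148.9^2 = 0.5 * 1.018 * 22171.21 = 11285.1459 Pa
Step 2: Multiply by wing area and lift coefficient: L = 11285.1459 * 32.0 * 1.181
Step 3: L = 361124.6685 * 1.181 = 426488.2 N

426488.2


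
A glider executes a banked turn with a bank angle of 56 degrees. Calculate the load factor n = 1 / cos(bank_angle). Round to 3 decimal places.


Step 1: Convert 56 degrees to radians = 0.977384
Step 2: cos(56 deg) = 0.559193
Step 3: n = 1 / 0.559193 = 1.788

1.788


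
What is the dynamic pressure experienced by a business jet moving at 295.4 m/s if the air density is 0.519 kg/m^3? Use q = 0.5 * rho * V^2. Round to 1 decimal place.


Step 1: V^2 = 295.4^2 = 87261.16
Step 2: q = 0.5 * 0.519 * 87261.16
Step 3: q = 22644.3 Pa

22644.3


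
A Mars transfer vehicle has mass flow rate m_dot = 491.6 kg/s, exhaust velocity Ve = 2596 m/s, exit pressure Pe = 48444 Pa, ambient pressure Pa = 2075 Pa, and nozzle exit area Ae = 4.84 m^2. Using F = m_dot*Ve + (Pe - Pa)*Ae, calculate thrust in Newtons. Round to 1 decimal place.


Step 1: Momentum thrust = m_dot * Ve = 491.6 * 2596 = 1276193.6 N
Step 2: Pressure thrust = (Pe - Pa) * Ae = (48444 - 2075) * 4.84 = 224425.96 N
Step 3: Total thrust F = 1276193.6 + 224425.96 = 1500619.6 N

1500619.6


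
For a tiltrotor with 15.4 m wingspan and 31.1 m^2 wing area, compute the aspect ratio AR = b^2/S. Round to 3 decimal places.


Step 1: b^2 = 15.4^2 = 237.16
Step 2: AR = 237.16 / 31.1 = 7.626

7.626


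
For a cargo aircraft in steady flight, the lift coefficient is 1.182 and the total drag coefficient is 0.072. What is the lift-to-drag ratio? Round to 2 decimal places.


Step 1: L/D = CL / CD = 1.182 / 0.072
Step 2: L/D = 16.42

16.42


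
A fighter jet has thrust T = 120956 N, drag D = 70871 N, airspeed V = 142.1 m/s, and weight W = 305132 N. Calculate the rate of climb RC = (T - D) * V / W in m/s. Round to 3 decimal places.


Step 1: Excess thrust = T - D = 120956 - 70871 = 50085 N
Step 2: Excess power = 50085 * 142.1 = 7117078.5 W
Step 3: RC = 7117078.5 / 305132 = 23.325 m/s

23.325


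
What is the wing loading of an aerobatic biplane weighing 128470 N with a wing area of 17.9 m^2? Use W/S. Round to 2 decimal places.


Step 1: Wing loading = W / S = 128470 / 17.9
Step 2: Wing loading = 7177.09 N/m^2

7177.09


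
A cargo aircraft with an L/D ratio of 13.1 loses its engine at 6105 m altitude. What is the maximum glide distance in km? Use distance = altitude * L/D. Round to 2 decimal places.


Step 1: Glide distance = altitude * L/D = 6105 * 13.1 = 79975.5 m
Step 2: Convert to km: 79975.5 / 1000 = 79.98 km

79.98


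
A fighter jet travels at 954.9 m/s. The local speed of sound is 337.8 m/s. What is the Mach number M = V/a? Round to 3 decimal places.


Step 1: M = V / a = 954.9 / 337.8
Step 2: M = 2.827

2.827


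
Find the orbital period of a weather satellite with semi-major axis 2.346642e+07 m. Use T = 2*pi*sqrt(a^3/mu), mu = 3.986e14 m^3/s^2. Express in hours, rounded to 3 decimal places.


Step 1: a^3 / mu = 1.292232e+22 / 3.986e14 = 3.241927e+07
Step 2: sqrt(3.241927e+07) = 5693.7922 s
Step 3: T = 2*pi * 5693.7922 = 35775.15 s
Step 4: T in hours = 35775.15 / 3600 = 9.938 hours

9.938


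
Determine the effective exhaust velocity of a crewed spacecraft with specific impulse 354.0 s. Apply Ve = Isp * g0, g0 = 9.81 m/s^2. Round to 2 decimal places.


Step 1: Ve = Isp * g0 = 354.0 * 9.81
Step 2: Ve = 3472.74 m/s

3472.74


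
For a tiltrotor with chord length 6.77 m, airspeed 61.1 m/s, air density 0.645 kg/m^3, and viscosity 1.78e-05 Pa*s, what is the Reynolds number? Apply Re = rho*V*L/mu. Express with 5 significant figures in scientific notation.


Step 1: Numerator = rho * V * L = 0.645 * 61.1 * 6.77 = 266.802315
Step 2: Re = 266.802315 / 1.78e-05
Step 3: Re = 1.4989e+07

1.4989e+07


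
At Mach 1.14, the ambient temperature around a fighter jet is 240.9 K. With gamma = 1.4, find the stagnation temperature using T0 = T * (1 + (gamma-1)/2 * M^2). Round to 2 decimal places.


Step 1: (gamma-1)/2 = 0.2
Step 2: M^2 = 1.2996
Step 3: 1 + 0.2 * 1.2996 = 1.25992
Step 4: T0 = 240.9 * 1.25992 = 303.51 K

303.51


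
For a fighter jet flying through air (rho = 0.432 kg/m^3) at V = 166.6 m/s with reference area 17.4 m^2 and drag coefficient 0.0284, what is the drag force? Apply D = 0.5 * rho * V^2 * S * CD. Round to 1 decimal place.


Step 1: Dynamic pressure q = 0.5 * 0.432 * 166.6^2 = 5995.201 Pa
Step 2: Drag D = q * S * CD = 5995.201 * 17.4 * 0.0284
Step 3: D = 2962.6 N

2962.6


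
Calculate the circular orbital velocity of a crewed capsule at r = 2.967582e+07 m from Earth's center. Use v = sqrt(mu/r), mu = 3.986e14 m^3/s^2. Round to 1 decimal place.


Step 1: mu / r = 3.986e14 / 2.967582e+07 = 13431810.8143
Step 2: v = sqrt(13431810.8143) = 3664.9 m/s

3664.9


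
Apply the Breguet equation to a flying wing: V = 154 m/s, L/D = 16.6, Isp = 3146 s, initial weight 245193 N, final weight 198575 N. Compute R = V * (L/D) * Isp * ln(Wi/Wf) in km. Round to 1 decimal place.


Step 1: Coefficient = V * (L/D) * Isp = 154 * 16.6 * 3146 = 8042434.4 m
Step 2: Wi/Wf = 245193 / 198575 = 1.234763
Step 3: ln(1.234763) = 0.210879
Step 4: R = 8042434.4 * 0.210879 = 1695978.9 m = 1696.0 km

1696.0


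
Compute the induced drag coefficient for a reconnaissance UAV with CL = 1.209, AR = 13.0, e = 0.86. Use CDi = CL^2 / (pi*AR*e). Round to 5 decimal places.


Step 1: CL^2 = 1.209^2 = 1.461681
Step 2: pi * AR * e = 3.14159 * 13.0 * 0.86 = 35.123006
Step 3: CDi = 1.461681 / 35.123006 = 0.04162

0.04162


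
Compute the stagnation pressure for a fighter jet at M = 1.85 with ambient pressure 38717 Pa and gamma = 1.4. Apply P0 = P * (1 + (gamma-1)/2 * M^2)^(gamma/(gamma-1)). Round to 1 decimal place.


Step 1: (gamma-1)/2 * M^2 = 0.2 * 3.4225 = 0.6845
Step 2: 1 + 0.6845 = 1.6845
Step 3: Exponent gamma/(gamma-1) = 3.5
Step 4: P0 = 38717 * 1.6845^3.5 = 240187.4 Pa

240187.4


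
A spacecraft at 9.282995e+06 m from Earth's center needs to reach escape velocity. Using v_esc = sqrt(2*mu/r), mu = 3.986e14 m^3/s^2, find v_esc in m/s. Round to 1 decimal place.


Step 1: 2*mu/r = 2 * 3.986e14 / 9.282995e+06 = 85877456.5752
Step 2: v_esc = sqrt(85877456.5752) = 9267.0 m/s

9267.0


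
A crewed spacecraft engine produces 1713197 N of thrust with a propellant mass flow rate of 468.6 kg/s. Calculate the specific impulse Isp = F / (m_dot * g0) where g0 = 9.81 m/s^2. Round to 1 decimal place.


Step 1: m_dot * g0 = 468.6 * 9.81 = 4596.97
Step 2: Isp = 1713197 / 4596.97 = 372.7 s

372.7


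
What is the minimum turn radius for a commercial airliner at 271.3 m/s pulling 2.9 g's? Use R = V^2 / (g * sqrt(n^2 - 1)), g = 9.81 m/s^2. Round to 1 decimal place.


Step 1: V^2 = 271.3^2 = 73603.69
Step 2: n^2 - 1 = 2.9^2 - 1 = 7.41
Step 3: sqrt(7.41) = 2.722132
Step 4: R = 73603.69 / (9.81 * 2.722132) = 2756.3 m

2756.3


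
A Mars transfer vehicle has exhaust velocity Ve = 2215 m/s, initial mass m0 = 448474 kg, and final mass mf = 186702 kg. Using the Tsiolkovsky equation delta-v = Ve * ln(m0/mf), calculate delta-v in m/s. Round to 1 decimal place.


Step 1: Mass ratio m0/mf = 448474 / 186702 = 2.402085
Step 2: ln(2.402085) = 0.876337
Step 3: delta-v = 2215 * 0.876337 = 1941.1 m/s

1941.1


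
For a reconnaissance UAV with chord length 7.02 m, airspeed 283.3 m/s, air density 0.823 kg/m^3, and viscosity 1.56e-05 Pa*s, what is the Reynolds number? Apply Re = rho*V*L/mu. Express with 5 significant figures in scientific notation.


Step 1: Numerator = rho * V * L = 0.823 * 283.3 * 7.02 = 1636.754418
Step 2: Re = 1636.754418 / 1.56e-05
Step 3: Re = 1.0492e+08

1.0492e+08


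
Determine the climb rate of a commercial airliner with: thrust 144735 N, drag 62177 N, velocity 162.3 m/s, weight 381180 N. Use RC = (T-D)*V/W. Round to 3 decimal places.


Step 1: Excess thrust = T - D = 144735 - 62177 = 82558 N
Step 2: Excess power = 82558 * 162.3 = 13399163.4 W
Step 3: RC = 13399163.4 / 381180 = 35.152 m/s

35.152


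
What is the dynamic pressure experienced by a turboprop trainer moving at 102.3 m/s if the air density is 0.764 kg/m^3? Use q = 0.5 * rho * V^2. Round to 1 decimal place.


Step 1: V^2 = 102.3^2 = 10465.29
Step 2: q = 0.5 * 0.764 * 10465.29
Step 3: q = 3997.7 Pa

3997.7


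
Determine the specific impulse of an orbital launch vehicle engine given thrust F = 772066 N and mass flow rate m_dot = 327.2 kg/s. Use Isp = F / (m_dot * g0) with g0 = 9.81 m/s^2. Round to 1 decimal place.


Step 1: m_dot * g0 = 327.2 * 9.81 = 3209.83
Step 2: Isp = 772066 / 3209.83 = 240.5 s

240.5


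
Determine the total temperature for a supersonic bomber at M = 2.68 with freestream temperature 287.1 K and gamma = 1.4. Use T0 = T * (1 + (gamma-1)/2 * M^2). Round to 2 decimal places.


Step 1: (gamma-1)/2 = 0.2
Step 2: M^2 = 7.1824
Step 3: 1 + 0.2 * 7.1824 = 2.43648
Step 4: T0 = 287.1 * 2.43648 = 699.51 K

699.51


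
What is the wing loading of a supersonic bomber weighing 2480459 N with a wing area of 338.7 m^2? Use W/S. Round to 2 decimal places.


Step 1: Wing loading = W / S = 2480459 / 338.7
Step 2: Wing loading = 7323.47 N/m^2

7323.47


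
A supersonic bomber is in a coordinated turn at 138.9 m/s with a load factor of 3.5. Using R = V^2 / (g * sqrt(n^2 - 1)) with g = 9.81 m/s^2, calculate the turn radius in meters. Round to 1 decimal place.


Step 1: V^2 = 138.9^2 = 19293.21
Step 2: n^2 - 1 = 3.5^2 - 1 = 11.25
Step 3: sqrt(11.25) = 3.354102
Step 4: R = 19293.21 / (9.81 * 3.354102) = 586.4 m

586.4


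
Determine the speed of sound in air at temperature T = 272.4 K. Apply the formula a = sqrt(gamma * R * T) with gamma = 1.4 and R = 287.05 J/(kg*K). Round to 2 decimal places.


Step 1: gamma * R * T = 1.4 * 287.05 * 272.4 = 109469.388
Step 2: a = sqrt(109469.388) = 330.86 m/s

330.86


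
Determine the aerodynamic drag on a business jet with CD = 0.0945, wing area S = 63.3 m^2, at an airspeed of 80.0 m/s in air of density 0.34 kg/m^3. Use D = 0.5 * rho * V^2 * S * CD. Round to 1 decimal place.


Step 1: Dynamic pressure q = 0.5 * 0.34 * 80.0^2 = 1088.0 Pa
Step 2: Drag D = q * S * CD = 1088.0 * 63.3 * 0.0945
Step 3: D = 6508.3 N

6508.3


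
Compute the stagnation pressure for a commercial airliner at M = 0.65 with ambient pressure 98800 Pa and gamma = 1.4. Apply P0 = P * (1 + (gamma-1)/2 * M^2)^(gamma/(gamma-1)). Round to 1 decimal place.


Step 1: (gamma-1)/2 * M^2 = 0.2 * 0.4225 = 0.0845
Step 2: 1 + 0.0845 = 1.0845
Step 3: Exponent gamma/(gamma-1) = 3.5
Step 4: P0 = 98800 * 1.0845^3.5 = 131238.2 Pa

131238.2


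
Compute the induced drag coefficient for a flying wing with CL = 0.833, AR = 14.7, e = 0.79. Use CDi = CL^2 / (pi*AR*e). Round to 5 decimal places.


Step 1: CL^2 = 0.833^2 = 0.693889
Step 2: pi * AR * e = 3.14159 * 14.7 * 0.79 = 36.483315
Step 3: CDi = 0.693889 / 36.483315 = 0.01902

0.01902


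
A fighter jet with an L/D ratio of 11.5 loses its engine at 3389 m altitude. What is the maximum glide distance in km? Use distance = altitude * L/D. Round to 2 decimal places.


Step 1: Glide distance = altitude * L/D = 3389 * 11.5 = 38973.5 m
Step 2: Convert to km: 38973.5 / 1000 = 38.97 km

38.97


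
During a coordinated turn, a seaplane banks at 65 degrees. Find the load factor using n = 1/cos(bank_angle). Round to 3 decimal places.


Step 1: Convert 65 degrees to radians = 1.134464
Step 2: cos(65 deg) = 0.422618
Step 3: n = 1 / 0.422618 = 2.366

2.366


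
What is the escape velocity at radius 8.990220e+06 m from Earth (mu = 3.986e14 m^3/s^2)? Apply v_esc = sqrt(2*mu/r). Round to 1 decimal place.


Step 1: 2*mu/r = 2 * 3.986e14 / 8.990220e+06 = 88674137.0067
Step 2: v_esc = sqrt(88674137.0067) = 9416.7 m/s

9416.7


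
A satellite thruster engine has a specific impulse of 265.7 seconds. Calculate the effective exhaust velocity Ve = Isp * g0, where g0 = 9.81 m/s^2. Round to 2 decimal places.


Step 1: Ve = Isp * g0 = 265.7 * 9.81
Step 2: Ve = 2606.52 m/s

2606.52


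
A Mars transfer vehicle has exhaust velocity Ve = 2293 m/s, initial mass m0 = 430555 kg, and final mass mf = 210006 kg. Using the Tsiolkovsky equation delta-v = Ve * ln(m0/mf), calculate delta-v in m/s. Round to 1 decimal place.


Step 1: Mass ratio m0/mf = 430555 / 210006 = 2.050203
Step 2: ln(2.050203) = 0.717939
Step 3: delta-v = 2293 * 0.717939 = 1646.2 m/s

1646.2


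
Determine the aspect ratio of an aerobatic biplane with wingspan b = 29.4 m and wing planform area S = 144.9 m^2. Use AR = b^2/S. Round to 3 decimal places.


Step 1: b^2 = 29.4^2 = 864.36
Step 2: AR = 864.36 / 144.9 = 5.965

5.965


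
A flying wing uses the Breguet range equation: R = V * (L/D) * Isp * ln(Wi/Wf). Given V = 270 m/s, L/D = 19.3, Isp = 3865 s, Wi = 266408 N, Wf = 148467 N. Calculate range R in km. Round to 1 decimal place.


Step 1: Coefficient = V * (L/D) * Isp = 270 * 19.3 * 3865 = 20140515.0 m
Step 2: Wi/Wf = 266408 / 148467 = 1.794392
Step 3: ln(1.794392) = 0.584666
Step 4: R = 20140515.0 * 0.584666 = 11775479.5 m = 11775.5 km

11775.5


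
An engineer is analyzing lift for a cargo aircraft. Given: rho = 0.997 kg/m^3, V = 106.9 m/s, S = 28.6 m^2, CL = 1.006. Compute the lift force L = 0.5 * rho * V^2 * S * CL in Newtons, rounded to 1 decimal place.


Step 1: Calculate dynamic pressure q = 0.5 * 0.997 * 106.9^2 = 0.5 * 0.997 * 11427.61 = 5696.6636 Pa
Step 2: Multiply by wing area and lift coefficient: L = 5696.6636 * 28.6 * 1.006
Step 3: L = 162924.5785 * 1.006 = 163902.1 N

163902.1


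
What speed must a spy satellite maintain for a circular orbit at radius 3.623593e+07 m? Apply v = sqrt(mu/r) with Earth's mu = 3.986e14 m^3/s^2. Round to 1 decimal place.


Step 1: mu / r = 3.986e14 / 3.623593e+07 = 11000131.6373
Step 2: v = sqrt(11000131.6373) = 3316.6 m/s

3316.6


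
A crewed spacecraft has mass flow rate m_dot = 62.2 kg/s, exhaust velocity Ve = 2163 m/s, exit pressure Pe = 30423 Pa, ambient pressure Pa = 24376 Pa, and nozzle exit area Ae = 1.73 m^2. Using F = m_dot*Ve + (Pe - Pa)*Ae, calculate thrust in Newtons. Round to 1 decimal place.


Step 1: Momentum thrust = m_dot * Ve = 62.2 * 2163 = 134538.6 N
Step 2: Pressure thrust = (Pe - Pa) * Ae = (30423 - 24376) * 1.73 = 10461.31 N
Step 3: Total thrust F = 134538.6 + 10461.31 = 144999.9 N

144999.9


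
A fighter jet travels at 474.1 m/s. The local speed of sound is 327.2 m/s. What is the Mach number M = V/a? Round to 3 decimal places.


Step 1: M = V / a = 474.1 / 327.2
Step 2: M = 1.449

1.449


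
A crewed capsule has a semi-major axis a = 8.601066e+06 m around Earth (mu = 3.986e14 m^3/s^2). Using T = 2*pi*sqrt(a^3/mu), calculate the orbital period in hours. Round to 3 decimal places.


Step 1: a^3 / mu = 6.362926e+20 / 3.986e14 = 1.596318e+06
Step 2: sqrt(1.596318e+06) = 1263.455 s
Step 3: T = 2*pi * 1263.455 = 7938.52 s
Step 4: T in hours = 7938.52 / 3600 = 2.205 hours

2.205


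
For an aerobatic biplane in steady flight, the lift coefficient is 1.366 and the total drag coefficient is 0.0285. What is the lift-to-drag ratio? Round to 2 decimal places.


Step 1: L/D = CL / CD = 1.366 / 0.0285
Step 2: L/D = 47.93

47.93
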